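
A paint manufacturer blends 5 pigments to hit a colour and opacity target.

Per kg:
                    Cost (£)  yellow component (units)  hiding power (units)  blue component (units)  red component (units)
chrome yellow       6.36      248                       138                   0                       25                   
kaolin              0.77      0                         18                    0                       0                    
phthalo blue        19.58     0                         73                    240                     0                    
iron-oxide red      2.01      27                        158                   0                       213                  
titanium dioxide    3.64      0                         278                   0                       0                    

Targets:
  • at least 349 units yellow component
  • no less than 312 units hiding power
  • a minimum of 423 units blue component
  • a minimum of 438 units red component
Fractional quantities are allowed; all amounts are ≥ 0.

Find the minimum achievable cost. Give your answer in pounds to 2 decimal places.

Let x1 = kg of chrome yellow, x2 = kg of kaolin, x3 = kg of phthalo blue, x4 = kg of iron-oxide red, x5 = kg of titanium dioxide.
Minimise 6.36x1 + 0.77x2 + 19.58x3 + 2.01x4 + 3.64x5 s.t.:
  248x1 + 27x4 ≥ 349   (yellow component)
  138x1 + 18x2 + 73x3 + 158x4 + 278x5 ≥ 312   (hiding power)
  240x3 ≥ 423   (blue component)
  25x1 + 213x4 ≥ 438   (red component)
  x1, x2, x3, x4, x5 ≥ 0.
The minimum-cost mix takes nothing from kaolin, titanium dioxide — only chrome yellow, phthalo blue, iron-oxide red. The yellow component, blue component, red component requirements are met with equality.
Solving gives x1 = 1.199, x3 = 1.762, x4 = 1.916.
Objective = 6.36·1.199 + 19.58·1.762 + 2.01·1.916 = 45.9768.

£45.98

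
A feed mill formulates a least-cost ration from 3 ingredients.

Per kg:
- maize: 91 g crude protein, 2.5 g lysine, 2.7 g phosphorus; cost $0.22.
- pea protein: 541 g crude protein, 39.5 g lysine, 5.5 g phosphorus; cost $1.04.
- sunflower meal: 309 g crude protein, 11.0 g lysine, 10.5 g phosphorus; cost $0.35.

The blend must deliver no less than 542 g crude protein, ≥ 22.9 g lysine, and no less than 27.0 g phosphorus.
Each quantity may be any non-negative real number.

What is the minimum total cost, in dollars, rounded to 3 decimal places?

Treat it as an LP. Let x1 = kg of maize, x2 = kg of pea protein, x3 = kg of sunflower meal.
Minimise 0.22x1 + 1.04x2 + 0.35x3 with:
  91x1 + 541x2 + 309x3 ≥ 542   (crude protein)
  2.5x1 + 39.5x2 + 11x3 ≥ 22.9   (lysine)
  2.7x1 + 5.5x2 + 10.5x3 ≥ 27   (phosphorus)
  x1, x2, x3 ≥ 0.
The minimum-cost mix takes nothing from maize, pea protein — only sunflower meal. The phosphorus requirement is met with equality.
So sunflower meal = 2.571 kg.
Total cost: 0.35·2.571 = 0.89985.

$0.900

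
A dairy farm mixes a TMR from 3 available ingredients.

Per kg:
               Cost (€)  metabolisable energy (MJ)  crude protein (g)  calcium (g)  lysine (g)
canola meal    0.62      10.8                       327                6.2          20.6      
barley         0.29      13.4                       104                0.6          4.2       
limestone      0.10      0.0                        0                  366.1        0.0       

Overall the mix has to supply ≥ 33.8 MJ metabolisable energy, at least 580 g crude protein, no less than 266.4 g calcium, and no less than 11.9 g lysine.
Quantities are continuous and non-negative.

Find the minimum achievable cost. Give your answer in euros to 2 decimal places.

€1.31

Treat it as an LP. Let x1 = kg of canola meal, x2 = kg of barley, x3 = kg of limestone.
Minimise 0.62x1 + 0.29x2 + 0.1x3 subject to:
  10.8x1 + 13.4x2 ≥ 33.8   (metabolisable energy)
  327x1 + 104x2 ≥ 580   (crude protein)
  6.2x1 + 0.6x2 + 366.1x3 ≥ 266.4   (calcium)
  20.6x1 + 4.2x2 ≥ 11.9   (lysine)
  x1, x2, x3 ≥ 0.
All 3 inputs are positive at the optimum. Binding constraints: metabolisable energy, crude protein, calcium.
So canola meal = 1.306 kg, barley = 1.47 kg, limestone = 0.7031 kg.
Hence cost = 0.62·1.306 + 0.29·1.47 + 0.1·0.7031 = €1.3063.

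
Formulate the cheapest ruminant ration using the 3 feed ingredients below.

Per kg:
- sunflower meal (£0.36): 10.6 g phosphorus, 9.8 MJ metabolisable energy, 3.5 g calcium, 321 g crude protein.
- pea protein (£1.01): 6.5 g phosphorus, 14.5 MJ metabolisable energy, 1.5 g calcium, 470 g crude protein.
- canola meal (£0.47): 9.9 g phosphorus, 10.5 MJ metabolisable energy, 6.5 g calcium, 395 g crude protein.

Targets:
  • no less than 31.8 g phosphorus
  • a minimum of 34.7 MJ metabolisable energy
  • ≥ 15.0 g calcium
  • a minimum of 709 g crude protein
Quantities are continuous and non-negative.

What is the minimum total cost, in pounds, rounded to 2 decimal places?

Let x1 = kg of sunflower meal, x2 = kg of pea protein, x3 = kg of canola meal.
Minimize 0.36x1 + 1.01x2 + 0.47x3 s.t.:
  10.6x1 + 6.5x2 + 9.9x3 ≥ 31.8   (phosphorus)
  9.8x1 + 14.5x2 + 10.5x3 ≥ 34.7   (metabolisable energy)
  3.5x1 + 1.5x2 + 6.5x3 ≥ 15   (calcium)
  321x1 + 470x2 + 395x3 ≥ 709   (crude protein)
  x1, x2, x3 ≥ 0.
The optimal basis is {sunflower meal, canola meal}; pea protein drops out. Binding constraints: metabolisable energy and calcium.
That vertex is x1 = 2.525, x3 = 0.9481.
Hence cost = 0.36·2.525 + 0.47·0.9481 = £1.3546.

£1.35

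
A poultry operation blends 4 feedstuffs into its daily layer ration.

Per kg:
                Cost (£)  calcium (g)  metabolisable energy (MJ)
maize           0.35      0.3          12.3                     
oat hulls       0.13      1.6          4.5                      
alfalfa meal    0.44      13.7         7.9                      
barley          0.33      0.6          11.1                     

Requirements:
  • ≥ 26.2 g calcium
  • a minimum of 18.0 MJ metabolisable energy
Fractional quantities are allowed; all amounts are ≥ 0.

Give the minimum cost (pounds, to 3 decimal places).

£0.905

This is a linear program. Let x1 = kg of maize, x2 = kg of oat hulls, x3 = kg of alfalfa meal, x4 = kg of barley.
Minimize 0.35x1 + 0.13x2 + 0.44x3 + 0.33x4 s.t.:
  0.3x1 + 1.6x2 + 13.7x3 + 0.6x4 ≥ 26.2   (calcium)
  12.3x1 + 4.5x2 + 7.9x3 + 11.1x4 ≥ 18   (metabolisable energy)
  x1, x2, x3, x4 ≥ 0.
The optimal basis is {oat hulls, alfalfa meal}; maize, barley drop out. There the calcium and metabolisable energy constraints are tight.
Optimal quantities: oat hulls = 0.8084 kg, alfalfa meal = 1.818 kg.
Cost = 0.13·0.8084 + 0.44·1.818 = 0.90501.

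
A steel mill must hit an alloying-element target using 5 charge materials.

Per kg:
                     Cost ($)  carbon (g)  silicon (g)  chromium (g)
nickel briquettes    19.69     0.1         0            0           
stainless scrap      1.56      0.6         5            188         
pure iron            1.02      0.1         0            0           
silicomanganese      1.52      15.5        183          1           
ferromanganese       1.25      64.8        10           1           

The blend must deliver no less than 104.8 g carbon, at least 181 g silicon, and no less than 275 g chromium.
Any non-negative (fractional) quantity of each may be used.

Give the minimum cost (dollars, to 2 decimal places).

Let x1 = kg of nickel briquettes, x2 = kg of stainless scrap, x3 = kg of pure iron, x4 = kg of silicomanganese, x5 = kg of ferromanganese.
Minimise 19.69x1 + 1.56x2 + 1.02x3 + 1.52x4 + 1.25x5 subject to:
  0.1x1 + 0.6x2 + 0.1x3 + 15.5x4 + 64.8x5 ≥ 104.8   (carbon)
  5x2 + 183x4 + 10x5 ≥ 181   (silicon)
  188x2 + 1x4 + 1x5 ≥ 275   (chromium)
  x1, x2, x3, x4, x5 ≥ 0.
The minimum-cost mix takes nothing from nickel briquettes, pure iron — only stainless scrap, silicomanganese, ferromanganese. The carbon, silicon, chromium requirements are met with equality.
Optimal quantities: stainless scrap = 1.451 kg, silicomanganese = 0.8732 kg, ferromanganese = 1.395 kg.
Total cost: 1.56·1.451 + 1.52·0.8732 + 1.25·1.395 = 5.3346.

$5.33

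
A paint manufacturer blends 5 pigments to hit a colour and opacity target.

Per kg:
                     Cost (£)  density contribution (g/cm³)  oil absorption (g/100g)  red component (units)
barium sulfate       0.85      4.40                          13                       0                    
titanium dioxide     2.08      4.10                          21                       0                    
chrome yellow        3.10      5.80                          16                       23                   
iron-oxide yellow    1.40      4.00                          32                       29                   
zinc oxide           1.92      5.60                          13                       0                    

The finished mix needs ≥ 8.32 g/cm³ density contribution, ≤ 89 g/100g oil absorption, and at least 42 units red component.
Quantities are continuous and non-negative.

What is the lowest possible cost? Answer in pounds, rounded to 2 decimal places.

£2.52

Let x1 = kg of barium sulfate, x2 = kg of titanium dioxide, x3 = kg of chrome yellow, x4 = kg of iron-oxide yellow, x5 = kg of zinc oxide.
min 0.85x1 + 2.08x2 + 3.1x3 + 1.4x4 + 1.92x5 s.t.:
  4.4x1 + 4.1x2 + 5.8x3 + 4x4 + 5.6x5 ≥ 8.32   (density contribution)
  13x1 + 21x2 + 16x3 + 32x4 + 13x5 ≤ 89   (oil absorption)
  23x3 + 29x4 ≥ 42   (red component)
  x1, x2, x3, x4, x5 ≥ 0.
At the optimum only barium sulfate, iron-oxide yellow are positive (titanium dioxide, chrome yellow, zinc oxide = 0). There the density contribution and red component constraints are tight.
Solving gives x1 = 0.5743, x4 = 1.448.
Cost = 0.85·0.5743 + 1.4·1.448 = 2.5154.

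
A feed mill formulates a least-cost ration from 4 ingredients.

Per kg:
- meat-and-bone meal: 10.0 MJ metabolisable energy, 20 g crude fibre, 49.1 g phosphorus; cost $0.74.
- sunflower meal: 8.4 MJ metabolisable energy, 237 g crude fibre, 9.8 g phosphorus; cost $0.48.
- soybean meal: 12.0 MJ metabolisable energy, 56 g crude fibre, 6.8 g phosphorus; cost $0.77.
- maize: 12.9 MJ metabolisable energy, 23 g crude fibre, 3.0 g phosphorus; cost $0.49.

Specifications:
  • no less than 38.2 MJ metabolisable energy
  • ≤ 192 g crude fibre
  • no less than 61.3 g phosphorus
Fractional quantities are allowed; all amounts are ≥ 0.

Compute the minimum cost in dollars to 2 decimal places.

This is a linear program. Let x1 = kg of meat-and-bone meal, x2 = kg of sunflower meal, x3 = kg of soybean meal, x4 = kg of maize.
Minimise 0.74x1 + 0.48x2 + 0.77x3 + 0.49x4 s.t.:
  10x1 + 8.4x2 + 12x3 + 12.9x4 ≥ 38.2   (metabolisable energy)
  20x1 + 237x2 + 56x3 + 23x4 ≤ 192   (crude fibre)
  49.1x1 + 9.8x2 + 6.8x3 + 3x4 ≥ 61.3   (phosphorus)
  x1, x2, x3, x4 ≥ 0.
At the optimum only meat-and-bone meal, maize are positive (sunflower meal, soybean meal = 0). The metabolisable energy and phosphorus requirements are met with equality.
That vertex is x1 = 1.1206, x4 = 2.0925.
Hence cost = 0.74·1.1206 + 0.49·2.0925 = $1.8546.

$1.85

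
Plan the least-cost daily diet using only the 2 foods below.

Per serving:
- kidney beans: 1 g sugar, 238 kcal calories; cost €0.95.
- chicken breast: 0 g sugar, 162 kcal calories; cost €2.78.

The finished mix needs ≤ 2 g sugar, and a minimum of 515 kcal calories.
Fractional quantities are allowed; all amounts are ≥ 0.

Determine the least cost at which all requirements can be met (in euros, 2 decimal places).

€2.57

Set it up as a linear program. Let x1 = servings of kidney beans, x2 = servings of chicken breast.
min 0.95x1 + 2.78x2 subject to:
  1x1 ≤ 2   (sugar)
  238x1 + 162x2 ≥ 515   (calories)
  x1, x2 ≥ 0.
Both inputs are positive at the optimum. There the sugar and calories constraints are tight.
Optimal quantities: kidney beans = 2 servings, chicken breast = 0.2407 servings.
Hence cost = 0.95·2 + 2.78·0.2407 = €2.5691.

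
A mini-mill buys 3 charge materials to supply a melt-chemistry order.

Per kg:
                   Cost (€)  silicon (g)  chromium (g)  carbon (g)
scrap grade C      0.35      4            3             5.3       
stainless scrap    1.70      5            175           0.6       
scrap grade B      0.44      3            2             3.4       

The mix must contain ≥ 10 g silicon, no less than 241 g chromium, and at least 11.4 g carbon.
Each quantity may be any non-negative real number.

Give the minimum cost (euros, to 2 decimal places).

€2.98

Let x1 = kg of scrap grade C, x2 = kg of stainless scrap, x3 = kg of scrap grade B.
Minimize 0.35x1 + 1.7x2 + 0.44x3 s.t.:
  4x1 + 5x2 + 3x3 ≥ 10   (silicon)
  3x1 + 175x2 + 2x3 ≥ 241   (chromium)
  5.3x1 + 0.6x2 + 3.4x3 ≥ 11.4   (carbon)
  x1, x2, x3 ≥ 0.
The optimal basis is {scrap grade C, stainless scrap}; scrap grade B drops out. The chromium and carbon requirements are met with equality.
So scrap grade C = 1.999 kg, stainless scrap = 1.343 kg.
Hence cost = 0.35·1.999 + 1.7·1.343 = €2.9828.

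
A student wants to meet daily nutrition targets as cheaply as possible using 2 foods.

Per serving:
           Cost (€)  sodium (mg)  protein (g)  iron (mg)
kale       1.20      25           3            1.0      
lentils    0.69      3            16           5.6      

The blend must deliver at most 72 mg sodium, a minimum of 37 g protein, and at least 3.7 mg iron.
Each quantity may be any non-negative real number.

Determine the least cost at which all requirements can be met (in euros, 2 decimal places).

Treat it as an LP. Let x1 = servings of kale, x2 = servings of lentils.
Minimise 1.2x1 + 0.69x2 s.t.:
  25x1 + 3x2 ≤ 72   (sodium)
  3x1 + 16x2 ≥ 37   (protein)
  1x1 + 5.6x2 ≥ 3.7   (iron)
  x1, x2 ≥ 0.
The cheapest feasible vertex uses only lentils; kale is not used. There the protein constraint is tight.
So lentils = 2.312 servings.
Total cost: 0.69·2.312 = 1.5953.

€1.60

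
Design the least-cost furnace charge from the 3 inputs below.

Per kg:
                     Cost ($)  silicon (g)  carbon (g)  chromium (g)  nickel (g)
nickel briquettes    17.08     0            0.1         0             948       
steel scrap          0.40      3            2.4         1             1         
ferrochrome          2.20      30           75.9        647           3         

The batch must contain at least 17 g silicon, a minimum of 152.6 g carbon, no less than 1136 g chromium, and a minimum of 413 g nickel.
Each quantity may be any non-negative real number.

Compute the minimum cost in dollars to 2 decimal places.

$11.75

This is a linear program. Let x1 = kg of nickel briquettes, x2 = kg of steel scrap, x3 = kg of ferrochrome.
Minimize 17.08x1 + 0.4x2 + 2.2x3 with:
  3x2 + 30x3 ≥ 17   (silicon)
  0.1x1 + 2.4x2 + 75.9x3 ≥ 152.6   (carbon)
  1x2 + 647x3 ≥ 1136   (chromium)
  948x1 + 1x2 + 3x3 ≥ 413   (nickel)
  x1, x2, x3 ≥ 0.
The minimum-cost mix takes nothing from steel scrap — only nickel briquettes, ferrochrome. There the carbon and nickel constraints are tight.
That vertex is x1 = 0.4293, x3 = 2.01.
Cost = 17.08·0.4293 + 2.2·2.01 = 11.7544.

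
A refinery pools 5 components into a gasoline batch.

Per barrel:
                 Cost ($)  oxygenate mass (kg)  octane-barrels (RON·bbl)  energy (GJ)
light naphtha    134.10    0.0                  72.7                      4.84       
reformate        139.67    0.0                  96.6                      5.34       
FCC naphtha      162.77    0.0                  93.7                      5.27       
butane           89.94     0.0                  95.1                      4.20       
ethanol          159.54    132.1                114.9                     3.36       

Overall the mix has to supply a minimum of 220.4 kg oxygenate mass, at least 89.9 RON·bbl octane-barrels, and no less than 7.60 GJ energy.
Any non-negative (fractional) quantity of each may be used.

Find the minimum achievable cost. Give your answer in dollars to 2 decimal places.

Let x1 = barrels of light naphtha, x2 = barrels of reformate, x3 = barrels of FCC naphtha, x4 = barrels of butane, x5 = barrels of ethanol.
Minimise 134.1x1 + 139.67x2 + 162.77x3 + 89.94x4 + 159.54x5 s.t.:
  132.1x5 ≥ 220.4   (oxygenate mass)
  72.7x1 + 96.6x2 + 93.7x3 + 95.1x4 + 114.9x5 ≥ 89.9   (octane-barrels)
  4.84x1 + 5.34x2 + 5.27x3 + 4.2x4 + 3.36x5 ≥ 7.6   (energy)
  x1, x2, x3, x4, x5 ≥ 0.
At the optimum only butane, ethanol are positive (light naphtha, reformate, FCC naphtha = 0). Binding constraints: oxygenate mass and energy.
Solving gives x4 = 0.47478, x5 = 1.6684.
Objective = 89.94·0.47478 + 159.54·1.6684 = 308.8782.

$308.88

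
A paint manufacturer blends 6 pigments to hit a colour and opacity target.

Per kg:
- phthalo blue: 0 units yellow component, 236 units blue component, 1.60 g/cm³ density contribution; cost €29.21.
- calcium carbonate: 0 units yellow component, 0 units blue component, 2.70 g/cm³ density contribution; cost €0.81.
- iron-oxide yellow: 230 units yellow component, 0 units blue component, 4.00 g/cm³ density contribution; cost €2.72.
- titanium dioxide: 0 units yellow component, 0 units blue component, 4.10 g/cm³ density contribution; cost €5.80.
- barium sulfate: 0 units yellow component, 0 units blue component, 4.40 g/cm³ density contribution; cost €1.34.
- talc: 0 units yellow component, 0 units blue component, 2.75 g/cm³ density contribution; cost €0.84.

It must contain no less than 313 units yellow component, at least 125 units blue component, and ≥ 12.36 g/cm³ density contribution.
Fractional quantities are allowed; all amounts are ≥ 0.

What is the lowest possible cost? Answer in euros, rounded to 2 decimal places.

This is a linear program. Let x1 = kg of phthalo blue, x2 = kg of calcium carbonate, x3 = kg of iron-oxide yellow, x4 = kg of titanium dioxide, x5 = kg of barium sulfate, x6 = kg of talc.
min 29.21x1 + 0.81x2 + 2.72x3 + 5.8x4 + 1.34x5 + 0.84x6 with:
  230x3 ≥ 313   (yellow component)
  236x1 ≥ 125   (blue component)
  1.6x1 + 2.7x2 + 4x3 + 4.1x4 + 4.4x5 + 2.75x6 ≥ 12.36   (density contribution)
  x1, x2, x3, x4, x5, x6 ≥ 0.
The minimum-cost mix takes nothing from titanium dioxide, barium sulfate, talc — only phthalo blue, calcium carbonate, iron-oxide yellow. The yellow component, blue component, density contribution requirements are met with equality.
So phthalo blue = 0.52966 kg, calcium carbonate = 2.2478 kg, iron-oxide yellow = 1.3609 kg.
Objective = 29.21·0.52966 + 0.81·2.2478 + 2.72·1.3609 = 20.9937.

€20.99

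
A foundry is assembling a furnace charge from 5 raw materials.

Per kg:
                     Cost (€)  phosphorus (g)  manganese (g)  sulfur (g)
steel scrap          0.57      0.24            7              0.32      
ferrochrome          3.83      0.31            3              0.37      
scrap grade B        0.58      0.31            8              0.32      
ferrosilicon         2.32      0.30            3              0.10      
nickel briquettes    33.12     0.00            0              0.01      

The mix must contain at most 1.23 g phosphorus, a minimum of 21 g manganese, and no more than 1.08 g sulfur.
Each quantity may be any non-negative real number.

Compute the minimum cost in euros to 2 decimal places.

€1.52

Treat it as an LP. Let x1 = kg of steel scrap, x2 = kg of ferrochrome, x3 = kg of scrap grade B, x4 = kg of ferrosilicon, x5 = kg of nickel briquettes.
Minimise 0.57x1 + 3.83x2 + 0.58x3 + 2.32x4 + 33.12x5 with:
  0.24x1 + 0.31x2 + 0.31x3 + 0.3x4 ≤ 1.23   (phosphorus)
  7x1 + 3x2 + 8x3 + 3x4 ≥ 21   (manganese)
  0.32x1 + 0.37x2 + 0.32x3 + 0.1x4 + 0.01x5 ≤ 1.08   (sulfur)
  x1, x2, x3, x4, x5 ≥ 0.
The minimum-cost mix takes nothing from steel scrap, ferrochrome, ferrosilicon, nickel briquettes — only scrap grade B. Binding constraint: manganese.
That vertex is x3 = 2.625.
Total cost: 0.58·2.625 = 1.5225.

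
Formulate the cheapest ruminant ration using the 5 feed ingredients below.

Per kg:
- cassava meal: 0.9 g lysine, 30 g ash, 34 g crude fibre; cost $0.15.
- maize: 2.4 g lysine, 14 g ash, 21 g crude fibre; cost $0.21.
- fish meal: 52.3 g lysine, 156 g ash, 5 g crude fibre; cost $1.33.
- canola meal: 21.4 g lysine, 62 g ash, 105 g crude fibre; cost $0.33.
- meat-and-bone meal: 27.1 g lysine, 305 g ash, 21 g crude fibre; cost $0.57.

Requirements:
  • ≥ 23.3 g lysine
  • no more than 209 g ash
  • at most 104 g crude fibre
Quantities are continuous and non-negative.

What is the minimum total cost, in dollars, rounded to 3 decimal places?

$0.373

Set it up as a linear program. Let x1 = kg of cassava meal, x2 = kg of maize, x3 = kg of fish meal, x4 = kg of canola meal, x5 = kg of meat-and-bone meal.
Minimise 0.15x1 + 0.21x2 + 1.33x3 + 0.33x4 + 0.57x5 s.t.:
  0.9x1 + 2.4x2 + 52.3x3 + 21.4x4 + 27.1x5 ≥ 23.3   (lysine)
  30x1 + 14x2 + 156x3 + 62x4 + 305x5 ≤ 209   (ash)
  34x1 + 21x2 + 5x3 + 105x4 + 21x5 ≤ 104   (crude fibre)
  x1, x2, x3, x4, x5 ≥ 0.
The cheapest feasible vertex uses only canola meal, meat-and-bone meal; cassava meal, maize, fish meal are not used. There the lysine and crude fibre constraints are tight.
That vertex is x4 = 0.972, x5 = 0.09219.
Hence cost = 0.33·0.972 + 0.57·0.09219 = $0.37331.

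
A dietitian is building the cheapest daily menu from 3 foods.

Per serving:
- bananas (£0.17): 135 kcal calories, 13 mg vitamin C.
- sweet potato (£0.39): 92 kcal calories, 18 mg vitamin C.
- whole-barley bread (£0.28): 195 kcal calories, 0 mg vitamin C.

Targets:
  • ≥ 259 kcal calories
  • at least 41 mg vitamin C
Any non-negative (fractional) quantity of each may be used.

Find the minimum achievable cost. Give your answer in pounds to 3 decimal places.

Let x1 = servings of bananas, x2 = servings of sweet potato, x3 = servings of whole-barley bread.
Minimize 0.17x1 + 0.39x2 + 0.28x3 subject to:
  135x1 + 92x2 + 195x3 ≥ 259   (calories)
  13x1 + 18x2 ≥ 41   (vitamin C)
  x1, x2, x3 ≥ 0.
At the optimum only bananas is positive (sweet potato, whole-barley bread = 0). There the vitamin C constraint is tight.
So bananas = 3.154 servings.
Hence cost = 0.17·3.154 = £0.53618.

£0.536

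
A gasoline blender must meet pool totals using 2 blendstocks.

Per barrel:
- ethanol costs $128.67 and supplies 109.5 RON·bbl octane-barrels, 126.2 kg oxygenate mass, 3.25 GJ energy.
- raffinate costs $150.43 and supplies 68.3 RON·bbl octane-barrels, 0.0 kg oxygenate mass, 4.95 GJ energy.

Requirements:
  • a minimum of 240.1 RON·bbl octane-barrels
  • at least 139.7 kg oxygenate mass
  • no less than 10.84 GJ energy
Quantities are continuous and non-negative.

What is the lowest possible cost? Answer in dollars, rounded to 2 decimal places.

Let x1 = barrels of ethanol, x2 = barrels of raffinate.
Minimise 128.67x1 + 150.43x2 s.t.:
  109.5x1 + 68.3x2 ≥ 240.1   (octane-barrels)
  126.2x1 ≥ 139.7   (oxygenate mass)
  3.25x1 + 4.95x2 ≥ 10.84   (energy)
  x1, x2 ≥ 0.
Both inputs are positive at the optimum. Binding constraints: octane-barrels and energy.
That vertex is x1 = 1.4002, x2 = 1.2706.
Cost = 128.67·1.4002 + 150.43·1.2706 = 371.3001.

$371.30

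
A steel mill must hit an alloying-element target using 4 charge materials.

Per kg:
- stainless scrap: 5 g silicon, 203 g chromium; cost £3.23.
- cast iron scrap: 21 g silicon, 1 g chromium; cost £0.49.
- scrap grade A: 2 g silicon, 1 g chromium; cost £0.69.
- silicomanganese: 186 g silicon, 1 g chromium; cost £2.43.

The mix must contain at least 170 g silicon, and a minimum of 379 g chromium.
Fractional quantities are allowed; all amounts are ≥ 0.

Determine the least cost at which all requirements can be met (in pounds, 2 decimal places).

This is a linear program. Let x1 = kg of stainless scrap, x2 = kg of cast iron scrap, x3 = kg of scrap grade A, x4 = kg of silicomanganese.
Minimise 3.23x1 + 0.49x2 + 0.69x3 + 2.43x4 with:
  5x1 + 21x2 + 2x3 + 186x4 ≥ 170   (silicon)
  203x1 + 1x2 + 1x3 + 1x4 ≥ 379   (chromium)
  x1, x2, x3, x4 ≥ 0.
The optimal basis is {stainless scrap, silicomanganese}; cast iron scrap, scrap grade A drop out. The silicon and chromium requirements are met with equality.
Solving gives x1 = 1.863, x4 = 0.8639.
Hence cost = 3.23·1.863 + 2.43·0.8639 = £8.1168.

£8.12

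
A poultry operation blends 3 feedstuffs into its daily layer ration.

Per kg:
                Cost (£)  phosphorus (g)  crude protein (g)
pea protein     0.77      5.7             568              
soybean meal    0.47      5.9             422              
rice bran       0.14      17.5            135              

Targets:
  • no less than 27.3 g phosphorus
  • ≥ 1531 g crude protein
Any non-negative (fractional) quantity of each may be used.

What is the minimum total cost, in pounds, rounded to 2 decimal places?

£1.59

Let x1 = kg of pea protein, x2 = kg of soybean meal, x3 = kg of rice bran.
min 0.77x1 + 0.47x2 + 0.14x3 s.t.:
  5.7x1 + 5.9x2 + 17.5x3 ≥ 27.3   (phosphorus)
  568x1 + 422x2 + 135x3 ≥ 1531   (crude protein)
  x1, x2, x3 ≥ 0.
The optimal basis is {rice bran}; pea protein, soybean meal drop out. The crude protein requirement is met with equality.
That vertex is x3 = 11.34.
Hence cost = 0.14·11.34 = £1.5876.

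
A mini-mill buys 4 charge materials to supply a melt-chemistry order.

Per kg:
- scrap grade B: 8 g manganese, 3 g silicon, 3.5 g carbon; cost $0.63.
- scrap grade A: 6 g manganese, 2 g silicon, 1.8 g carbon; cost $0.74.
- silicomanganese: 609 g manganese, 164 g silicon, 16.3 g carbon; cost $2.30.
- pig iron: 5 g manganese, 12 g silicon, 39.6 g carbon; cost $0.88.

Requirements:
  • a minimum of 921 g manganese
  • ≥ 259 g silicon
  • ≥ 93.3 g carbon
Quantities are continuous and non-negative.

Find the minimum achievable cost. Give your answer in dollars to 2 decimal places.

$4.98

This is a linear program. Let x1 = kg of scrap grade B, x2 = kg of scrap grade A, x3 = kg of silicomanganese, x4 = kg of pig iron.
Minimize 0.63x1 + 0.74x2 + 2.3x3 + 0.88x4 with:
  8x1 + 6x2 + 609x3 + 5x4 ≥ 921   (manganese)
  3x1 + 2x2 + 164x3 + 12x4 ≥ 259   (silicon)
  3.5x1 + 1.8x2 + 16.3x3 + 39.6x4 ≥ 93.3   (carbon)
  x1, x2, x3, x4 ≥ 0.
The optimal basis is {silicomanganese, pig iron}; scrap grade B, scrap grade A drop out. Binding constraints: manganese and carbon.
So silicomanganese = 1.498 kg, pig iron = 1.739 kg.
Cost = 2.3·1.498 + 0.88·1.739 = 4.9757.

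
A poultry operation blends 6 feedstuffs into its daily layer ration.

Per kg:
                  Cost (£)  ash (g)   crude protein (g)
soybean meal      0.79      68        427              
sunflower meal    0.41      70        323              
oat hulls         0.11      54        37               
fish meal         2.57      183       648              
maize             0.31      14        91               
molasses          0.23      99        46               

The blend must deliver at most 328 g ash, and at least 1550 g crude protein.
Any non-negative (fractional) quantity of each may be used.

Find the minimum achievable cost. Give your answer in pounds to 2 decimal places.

Let x1 = kg of soybean meal, x2 = kg of sunflower meal, x3 = kg of oat hulls, x4 = kg of fish meal, x5 = kg of maize, x6 = kg of molasses.
Minimise 0.79x1 + 0.41x2 + 0.11x3 + 2.57x4 + 0.31x5 + 0.23x6 with:
  68x1 + 70x2 + 54x3 + 183x4 + 14x5 + 99x6 ≤ 328   (ash)
  427x1 + 323x2 + 37x3 + 648x4 + 91x5 + 46x6 ≥ 1550   (crude protein)
  x1, x2, x3, x4, x5, x6 ≥ 0.
The minimum-cost mix takes nothing from oat hulls, fish meal, maize, molasses — only soybean meal, sunflower meal. There the ash and crude protein constraints are tight.
Solving gives x1 = 0.3225, x2 = 4.372.
Cost = 0.79·0.3225 + 0.41·4.372 = 2.0473.

£2.05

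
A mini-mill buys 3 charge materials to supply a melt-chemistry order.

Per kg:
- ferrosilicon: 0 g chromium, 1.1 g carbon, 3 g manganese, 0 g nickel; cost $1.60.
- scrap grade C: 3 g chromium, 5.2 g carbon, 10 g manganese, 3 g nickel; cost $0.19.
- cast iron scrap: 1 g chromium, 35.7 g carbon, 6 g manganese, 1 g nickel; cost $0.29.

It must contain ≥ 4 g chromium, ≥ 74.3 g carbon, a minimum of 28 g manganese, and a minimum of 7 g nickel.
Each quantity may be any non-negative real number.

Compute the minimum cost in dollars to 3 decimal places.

$0.858

Set it up as a linear program. Let x1 = kg of ferrosilicon, x2 = kg of scrap grade C, x3 = kg of cast iron scrap.
Minimise 1.6x1 + 0.19x2 + 0.29x3 s.t.:
  3x2 + 1x3 ≥ 4   (chromium)
  1.1x1 + 5.2x2 + 35.7x3 ≥ 74.3   (carbon)
  3x1 + 10x2 + 6x3 ≥ 28   (manganese)
  3x2 + 1x3 ≥ 7   (nickel)
  x1, x2, x3 ≥ 0.
The cheapest feasible vertex uses only scrap grade C, cast iron scrap; ferrosilicon is not used. The carbon and nickel requirements are met with equality.
Solving gives x2 = 1.723, x3 = 1.83.
Hence cost = 0.19·1.723 + 0.29·1.83 = $0.85807.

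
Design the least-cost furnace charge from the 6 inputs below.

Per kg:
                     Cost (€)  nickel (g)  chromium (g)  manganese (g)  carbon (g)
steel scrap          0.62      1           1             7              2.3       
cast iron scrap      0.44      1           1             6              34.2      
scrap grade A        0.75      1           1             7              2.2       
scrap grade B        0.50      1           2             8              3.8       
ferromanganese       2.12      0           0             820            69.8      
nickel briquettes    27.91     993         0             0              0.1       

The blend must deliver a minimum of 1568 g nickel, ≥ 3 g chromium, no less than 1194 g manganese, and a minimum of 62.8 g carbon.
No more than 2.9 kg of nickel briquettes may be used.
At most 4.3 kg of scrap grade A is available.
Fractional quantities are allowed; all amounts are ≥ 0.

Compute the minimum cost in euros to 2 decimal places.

Let x1 = kg of steel scrap, x2 = kg of cast iron scrap, x3 = kg of scrap grade A, x4 = kg of scrap grade B, x5 = kg of ferromanganese, x6 = kg of nickel briquettes.
min 0.62x1 + 0.44x2 + 0.75x3 + 0.5x4 + 2.12x5 + 27.91x6 subject to:
  1x1 + 1x2 + 1x3 + 1x4 + 993x6 ≥ 1568   (nickel)
  1x1 + 1x2 + 1x3 + 2x4 ≥ 3   (chromium)
  7x1 + 6x2 + 7x3 + 8x4 + 820x5 ≥ 1194   (manganese)
  2.3x1 + 34.2x2 + 2.2x3 + 3.8x4 + 69.8x5 + 0.1x6 ≥ 62.8   (carbon)
  x6 ≤ 2.9
  x3 ≤ 4.3
  x1, x2, x3, x4, x5, x6 ≥ 0.
The cheapest feasible vertex uses only scrap grade B, ferromanganese, nickel briquettes; steel scrap, cast iron scrap, scrap grade A are not used. There the nickel, chromium, manganese constraints are tight.
That vertex is x4 = 1.5, x5 = 1.44146, x6 = 1.57754.
Hence cost = 0.5·1.5 + 2.12·1.44146 + 27.91·1.57754 = €47.83504.

€47.84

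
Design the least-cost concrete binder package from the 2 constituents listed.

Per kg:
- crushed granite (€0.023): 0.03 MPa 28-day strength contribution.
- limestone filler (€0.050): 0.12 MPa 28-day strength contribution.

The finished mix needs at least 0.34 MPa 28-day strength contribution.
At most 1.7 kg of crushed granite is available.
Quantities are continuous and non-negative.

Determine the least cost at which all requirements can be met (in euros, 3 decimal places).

Set it up as a linear program. Let x1 = kg of crushed granite, x2 = kg of limestone filler.
min 0.023x1 + 0.05x2 subject to:
  0.03x1 + 0.12x2 ≥ 0.34   (28-day strength contribution)
  x1 ≤ 1.7
  x1, x2 ≥ 0.
The cheapest feasible vertex uses only limestone filler; crushed granite is not used. Binding constraint: 28-day strength contribution.
Solving gives x2 = 2.833.
Cost = 0.05·2.833 = 0.14165.

€0.142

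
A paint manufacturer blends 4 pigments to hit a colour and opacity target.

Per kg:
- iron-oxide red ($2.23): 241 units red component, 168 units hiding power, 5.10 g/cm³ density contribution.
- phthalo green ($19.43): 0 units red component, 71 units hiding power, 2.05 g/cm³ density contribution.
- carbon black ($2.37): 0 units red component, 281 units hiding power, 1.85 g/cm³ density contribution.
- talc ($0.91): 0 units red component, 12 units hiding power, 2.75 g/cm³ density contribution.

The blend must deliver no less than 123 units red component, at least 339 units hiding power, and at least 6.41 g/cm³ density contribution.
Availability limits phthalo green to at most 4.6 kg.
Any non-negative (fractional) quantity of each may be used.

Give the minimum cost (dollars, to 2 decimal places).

This is a linear program. Let x1 = kg of iron-oxide red, x2 = kg of phthalo green, x3 = kg of carbon black, x4 = kg of talc.
min 2.23x1 + 19.43x2 + 2.37x3 + 0.91x4 with:
  241x1 ≥ 123   (red component)
  168x1 + 71x2 + 281x3 + 12x4 ≥ 339   (hiding power)
  5.1x1 + 2.05x2 + 1.85x3 + 2.75x4 ≥ 6.41   (density contribution)
  x2 ≤ 4.6
  x1, x2, x3, x4 ≥ 0.
At the optimum only iron-oxide red, carbon black are positive (phthalo green, talc = 0). The hiding power and density contribution requirements are met with equality.
Solving gives x1 = 1.046, x3 = 0.581.
Objective = 2.23·1.046 + 2.37·0.581 = 3.7096.

$3.71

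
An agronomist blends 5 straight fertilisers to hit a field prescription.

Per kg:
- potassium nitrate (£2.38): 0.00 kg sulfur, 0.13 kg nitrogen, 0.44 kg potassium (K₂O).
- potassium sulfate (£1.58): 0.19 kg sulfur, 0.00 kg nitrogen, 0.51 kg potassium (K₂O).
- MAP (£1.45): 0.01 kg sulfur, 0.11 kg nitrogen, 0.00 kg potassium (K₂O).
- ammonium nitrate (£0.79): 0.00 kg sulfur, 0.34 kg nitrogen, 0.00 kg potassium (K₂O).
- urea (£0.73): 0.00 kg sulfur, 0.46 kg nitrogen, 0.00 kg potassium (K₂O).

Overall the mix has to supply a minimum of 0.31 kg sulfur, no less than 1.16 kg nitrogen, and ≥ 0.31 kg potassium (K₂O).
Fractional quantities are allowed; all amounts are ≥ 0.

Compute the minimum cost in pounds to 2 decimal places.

£4.42

Let x1 = kg of potassium nitrate, x2 = kg of potassium sulfate, x3 = kg of MAP, x4 = kg of ammonium nitrate, x5 = kg of urea.
Minimise 2.38x1 + 1.58x2 + 1.45x3 + 0.79x4 + 0.73x5 subject to:
  0.19x2 + 0.01x3 ≥ 0.31   (sulfur)
  0.13x1 + 0.11x3 + 0.34x4 + 0.46x5 ≥ 1.16   (nitrogen)
  0.44x1 + 0.51x2 ≥ 0.31   (potassium (K₂O))
  x1, x2, x3, x4, x5 ≥ 0.
At the optimum only potassium sulfate, urea are positive (potassium nitrate, MAP, ammonium nitrate = 0). Binding constraints: sulfur and nitrogen.
So potassium sulfate = 1.632 kg, urea = 2.522 kg.
Cost = 1.58·1.632 + 0.73·2.522 = 4.4196.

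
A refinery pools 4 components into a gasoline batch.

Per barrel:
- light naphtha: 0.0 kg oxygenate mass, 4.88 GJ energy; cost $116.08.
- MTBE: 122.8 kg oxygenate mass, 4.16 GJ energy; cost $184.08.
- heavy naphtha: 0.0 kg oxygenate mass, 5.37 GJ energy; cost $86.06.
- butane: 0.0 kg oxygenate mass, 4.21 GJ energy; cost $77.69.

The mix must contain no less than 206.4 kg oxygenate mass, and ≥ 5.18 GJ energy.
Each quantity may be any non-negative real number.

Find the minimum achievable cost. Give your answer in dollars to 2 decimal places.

$309.40

This is a linear program. Let x1 = barrels of light naphtha, x2 = barrels of MTBE, x3 = barrels of heavy naphtha, x4 = barrels of butane.
Minimize 116.08x1 + 184.08x2 + 86.06x3 + 77.69x4 subject to:
  122.8x2 ≥ 206.4   (oxygenate mass)
  4.88x1 + 4.16x2 + 5.37x3 + 4.21x4 ≥ 5.18   (energy)
  x1, x2, x3, x4 ≥ 0.
The optimal basis is {MTBE}; light naphtha, heavy naphtha, butane drop out. There the oxygenate mass constraint is tight.
So MTBE = 1.6808 barrels.
Hence cost = 184.08·1.6808 = $309.4017.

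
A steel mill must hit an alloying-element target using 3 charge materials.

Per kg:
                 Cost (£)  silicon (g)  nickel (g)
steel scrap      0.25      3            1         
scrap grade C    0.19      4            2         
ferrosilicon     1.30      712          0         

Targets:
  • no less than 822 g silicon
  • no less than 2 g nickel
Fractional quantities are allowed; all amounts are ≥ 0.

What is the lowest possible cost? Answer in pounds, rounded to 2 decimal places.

£1.68

This is a linear program. Let x1 = kg of steel scrap, x2 = kg of scrap grade C, x3 = kg of ferrosilicon.
min 0.25x1 + 0.19x2 + 1.3x3 s.t.:
  3x1 + 4x2 + 712x3 ≥ 822   (silicon)
  1x1 + 2x2 ≥ 2   (nickel)
  x1, x2, x3 ≥ 0.
At the optimum only scrap grade C, ferrosilicon are positive (steel scrap = 0). The silicon and nickel requirements are met with equality.
So scrap grade C = 1 kg, ferrosilicon = 1.149 kg.
Total cost: 0.19·1 + 1.3·1.149 = 1.6837.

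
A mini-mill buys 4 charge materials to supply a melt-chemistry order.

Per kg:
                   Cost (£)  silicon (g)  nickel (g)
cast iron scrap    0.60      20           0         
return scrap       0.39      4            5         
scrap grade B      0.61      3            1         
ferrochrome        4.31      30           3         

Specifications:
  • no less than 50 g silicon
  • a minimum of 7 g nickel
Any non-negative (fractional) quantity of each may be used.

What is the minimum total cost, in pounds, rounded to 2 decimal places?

£1.88

Let x1 = kg of cast iron scrap, x2 = kg of return scrap, x3 = kg of scrap grade B, x4 = kg of ferrochrome.
Minimise 0.6x1 + 0.39x2 + 0.61x3 + 4.31x4 s.t.:
  20x1 + 4x2 + 3x3 + 30x4 ≥ 50   (silicon)
  5x2 + 1x3 + 3x4 ≥ 7   (nickel)
  x1, x2, x3, x4 ≥ 0.
The optimal basis is {cast iron scrap, return scrap}; scrap grade B, ferrochrome drop out. There the silicon and nickel constraints are tight.
Solving gives x1 = 2.22, x2 = 1.4.
Total cost: 0.6·2.22 + 0.39·1.4 = 1.8780.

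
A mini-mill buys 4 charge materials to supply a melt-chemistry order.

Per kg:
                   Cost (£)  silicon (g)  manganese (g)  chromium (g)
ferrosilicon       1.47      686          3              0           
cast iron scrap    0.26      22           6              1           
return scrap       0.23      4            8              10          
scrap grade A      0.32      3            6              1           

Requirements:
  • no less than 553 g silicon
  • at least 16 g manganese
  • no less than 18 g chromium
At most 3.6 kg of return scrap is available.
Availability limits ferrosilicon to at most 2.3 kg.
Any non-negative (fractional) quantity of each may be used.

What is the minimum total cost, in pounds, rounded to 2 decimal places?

Set it up as a linear program. Let x1 = kg of ferrosilicon, x2 = kg of cast iron scrap, x3 = kg of return scrap, x4 = kg of scrap grade A.
min 1.47x1 + 0.26x2 + 0.23x3 + 0.32x4 s.t.:
  686x1 + 22x2 + 4x3 + 3x4 ≥ 553   (silicon)
  3x1 + 6x2 + 8x3 + 6x4 ≥ 16   (manganese)
  1x2 + 10x3 + 1x4 ≥ 18   (chromium)
  x3 ≤ 3.6
  x1 ≤ 2.3
  x1, x2, x3, x4 ≥ 0.
The cheapest feasible vertex uses only ferrosilicon, return scrap; cast iron scrap, scrap grade A are not used. The silicon and chromium requirements are met with equality.
Solving gives x1 = 0.7956, x3 = 1.8.
Objective = 1.47·0.7956 + 0.23·1.8 = 1.5835.

£1.58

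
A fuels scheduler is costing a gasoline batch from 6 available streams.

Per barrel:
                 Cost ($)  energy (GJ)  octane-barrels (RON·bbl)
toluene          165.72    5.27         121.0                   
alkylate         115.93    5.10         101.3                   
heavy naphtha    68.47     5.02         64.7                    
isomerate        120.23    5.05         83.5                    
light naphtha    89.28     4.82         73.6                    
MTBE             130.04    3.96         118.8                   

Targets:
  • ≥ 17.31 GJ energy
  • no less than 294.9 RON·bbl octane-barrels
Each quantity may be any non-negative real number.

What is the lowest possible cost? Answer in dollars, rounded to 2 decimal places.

This is a linear program. Let x1 = barrels of toluene, x2 = barrels of alkylate, x3 = barrels of heavy naphtha, x4 = barrels of isomerate, x5 = barrels of light naphtha, x6 = barrels of MTBE.
Minimize 165.72x1 + 115.93x2 + 68.47x3 + 120.23x4 + 89.28x5 + 130.04x6 with:
  5.27x1 + 5.1x2 + 5.02x3 + 5.05x4 + 4.82x5 + 3.96x6 ≥ 17.31   (energy)
  121x1 + 101.3x2 + 64.7x3 + 83.5x4 + 73.6x5 + 118.8x6 ≥ 294.9   (octane-barrels)
  x1, x2, x3, x4, x5, x6 ≥ 0.
The optimal basis is {heavy naphtha}; toluene, alkylate, isomerate, light naphtha, MTBE drop out. There the octane-barrels constraint is tight.
Optimal quantities: heavy naphtha = 4.55796 barrels.
Total cost: 68.47·4.55796 = 312.0835.

$312.08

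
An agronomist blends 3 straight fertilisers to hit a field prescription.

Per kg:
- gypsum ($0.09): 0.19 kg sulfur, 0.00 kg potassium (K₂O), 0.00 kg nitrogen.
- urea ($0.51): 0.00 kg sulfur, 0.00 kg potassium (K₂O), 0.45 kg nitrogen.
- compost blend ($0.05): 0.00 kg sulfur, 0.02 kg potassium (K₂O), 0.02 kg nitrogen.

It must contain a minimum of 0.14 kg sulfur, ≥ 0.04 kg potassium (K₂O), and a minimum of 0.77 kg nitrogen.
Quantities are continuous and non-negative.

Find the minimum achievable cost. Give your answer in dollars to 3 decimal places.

Let x1 = kg of gypsum, x2 = kg of urea, x3 = kg of compost blend.
Minimize 0.09x1 + 0.51x2 + 0.05x3 subject to:
  0.19x1 ≥ 0.14   (sulfur)
  0.02x3 ≥ 0.04   (potassium (K₂O))
  0.45x2 + 0.02x3 ≥ 0.77   (nitrogen)
  x1, x2, x3 ≥ 0.
The optimal mix uses every input. There the sulfur, potassium (K₂O), nitrogen constraints are tight.
Optimal quantities: gypsum = 0.7368 kg, urea = 1.622 kg, compost blend = 2 kg.
Total cost: 0.09·0.7368 + 0.51·1.622 + 0.05·2 = 0.99353.

$0.994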